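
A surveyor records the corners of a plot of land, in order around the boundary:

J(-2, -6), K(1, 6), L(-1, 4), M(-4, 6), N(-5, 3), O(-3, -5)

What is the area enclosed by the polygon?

37

Apply the shoelace formula: 2A = Σ (x_i·y_{i+1} − x_{i+1}·y_i), indices taken mod 6.
Σ = (-6) + (10) + (10) + (18) + (34) + (8) = 74
Area = |Σ|/2 = 37.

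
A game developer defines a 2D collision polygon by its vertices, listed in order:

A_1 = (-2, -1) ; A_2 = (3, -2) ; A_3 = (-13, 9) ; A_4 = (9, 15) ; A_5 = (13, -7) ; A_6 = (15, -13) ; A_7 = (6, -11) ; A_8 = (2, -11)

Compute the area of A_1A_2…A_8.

Cross-terms: 7, 1, -276, -258, -64, -87, -44, -24  ⇒  Σ = -745
Area = |Σ|/2 = 372.5.

372.5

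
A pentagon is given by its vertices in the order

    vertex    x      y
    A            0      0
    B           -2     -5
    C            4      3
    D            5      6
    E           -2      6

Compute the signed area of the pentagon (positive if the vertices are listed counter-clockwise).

32.5

Apply the surveyor's formula: 2A = Σ (x_i·y_{i+1} − x_{i+1}·y_i), indices taken mod 5.
Σ = (0) + (14) + (9) + (42) + (0) = 65
Signed area = Σ/2 = 32.5 (positive ⇒ counter-clockwise traversal).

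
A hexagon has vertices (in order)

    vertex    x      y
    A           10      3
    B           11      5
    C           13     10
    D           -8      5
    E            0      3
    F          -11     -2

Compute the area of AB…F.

101.5

Apply the shoelace (surveyor's) formula: 2A = Σ (x_i·y_{i+1} − x_{i+1}·y_i), indices taken mod 6.
Cross-terms: 17, 45, 145, -24, 33, -13  ⇒  Σ = 203
Area = |Σ|/2 = 101.5.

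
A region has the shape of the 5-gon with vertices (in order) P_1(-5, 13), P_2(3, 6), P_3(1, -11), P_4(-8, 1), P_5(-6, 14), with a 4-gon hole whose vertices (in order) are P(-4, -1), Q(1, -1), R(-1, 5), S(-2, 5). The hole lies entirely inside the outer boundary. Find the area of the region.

Outer boundary:
Cross-terms: -69, -39, -87, -106, -8  ⇒  Σ = -309
Area = |Σ|/2 = 154.5.
Hole:
Σ = (5) + (4) + (5) + (22) = 36
Area = |Σ|/2 = 18.
Net area = 154.5 − 18 = 136.5.

136.5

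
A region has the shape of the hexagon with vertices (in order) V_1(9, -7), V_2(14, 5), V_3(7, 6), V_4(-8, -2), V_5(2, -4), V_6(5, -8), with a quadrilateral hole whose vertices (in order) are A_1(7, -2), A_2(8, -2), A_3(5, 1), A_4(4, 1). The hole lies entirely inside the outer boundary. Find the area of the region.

148.5

Outer boundary:
Cross-terms: 143, 49, 34, 36, 4, 37  ⇒  Σ = 303
Area = |Σ|/2 = 151.5.
Hole:
Apply the shoelace formula: 2A = Σ (x_i·y_{i+1} − x_{i+1}·y_i), indices taken mod 4.
Cross-terms: 2, 18, 1, -15  ⇒  Σ = 6
Area = |Σ|/2 = 3.
Net area = 151.5 − 3 = 148.5.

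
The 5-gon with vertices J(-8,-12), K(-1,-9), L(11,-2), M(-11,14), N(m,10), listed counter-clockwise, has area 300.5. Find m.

Write out the shoelace sum; only the two edges meeting at N involve m:
2·Area = [((-11)·10 − m·14) + (m·(-12) − (-8)·10)] + 293
       = -26·m + 263 = 601
⇒ m = -13.

-13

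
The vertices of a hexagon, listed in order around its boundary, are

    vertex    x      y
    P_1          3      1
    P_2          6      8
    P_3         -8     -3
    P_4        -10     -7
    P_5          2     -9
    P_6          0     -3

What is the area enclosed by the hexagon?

Apply Gauss's area formula: 2A = Σ (x_i·y_{i+1} − x_{i+1}·y_i), indices taken mod 6.
P_1→P_2: (3)(8) − (6)(1) = 18
P_2→P_3: (6)(-3) − (-8)(8) = 46
P_3→P_4: (-8)(-7) − (-10)(-3) = 26
P_4→P_5: (-10)(-9) − (2)(-7) = 104
P_5→P_6: (2)(-3) − (0)(-9) = -6
P_6→P_1: (0)(1) − (3)(-3) = 9
Σ = 197
Area = |Σ|/2 = 98.5.

98.5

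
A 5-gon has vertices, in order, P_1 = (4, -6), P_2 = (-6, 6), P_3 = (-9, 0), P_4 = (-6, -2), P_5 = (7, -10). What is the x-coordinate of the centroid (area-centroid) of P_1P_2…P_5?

-251/99

Apply Gauss's area formula. First the cross-terms c_i = x_i·y_{i+1} − x_{i+1}·y_i:
  -12, 54, 18, 74, -2  ⇒  2A = 132, A = 66.
Then Σ (x_i + x_{i+1})·c_i = -1004, so x̄ = -1004 / (6·66) = -251/99.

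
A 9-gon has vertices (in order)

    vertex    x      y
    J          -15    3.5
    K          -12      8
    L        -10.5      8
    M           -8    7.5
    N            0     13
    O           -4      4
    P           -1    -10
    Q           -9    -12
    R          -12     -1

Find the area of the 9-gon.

Σ = (-78) + (-12) + (-14.75) + (-104) + (52) + (44) + (-78) + (-135) + (-57) = -382.75
Area = |Σ|/2 = 191.375.

191.375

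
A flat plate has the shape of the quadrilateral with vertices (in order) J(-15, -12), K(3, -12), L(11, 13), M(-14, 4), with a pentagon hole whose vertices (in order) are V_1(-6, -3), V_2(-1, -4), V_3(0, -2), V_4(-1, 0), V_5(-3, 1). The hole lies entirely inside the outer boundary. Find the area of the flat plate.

403

Outer boundary:
J→K: (-15)(-12) − (3)(-12) = 216
K→L: (3)(13) − (11)(-12) = 171
L→M: (11)(4) − (-14)(13) = 226
M→J: (-14)(-12) − (-15)(4) = 228
Σ = 841
Area = |Σ|/2 = 420.5.
Hole:
Apply the shoelace (surveyor's) formula: 2A = Σ (x_i·y_{i+1} − x_{i+1}·y_i), indices taken mod 5.
V_1→V_2: (-6)(-4) − (-1)(-3) = 21
V_2→V_3: (-1)(-2) − (0)(-4) = 2
V_3→V_4: (0)(0) − (-1)(-2) = -2
V_4→V_5: (-1)(1) − (-3)(0) = -1
V_5→V_1: (-3)(-3) − (-6)(1) = 15
Σ = 35
Area = |Σ|/2 = 17.5.
Net area = 420.5 − 17.5 = 403.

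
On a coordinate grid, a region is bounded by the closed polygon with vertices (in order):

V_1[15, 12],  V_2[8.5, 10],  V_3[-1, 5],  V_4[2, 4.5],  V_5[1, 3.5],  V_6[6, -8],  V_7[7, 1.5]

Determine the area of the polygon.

93

Σ = (48) + (52.5) + (-14.5) + (2.5) + (-29) + (65) + (61.5) = 186
Area = |Σ|/2 = 93.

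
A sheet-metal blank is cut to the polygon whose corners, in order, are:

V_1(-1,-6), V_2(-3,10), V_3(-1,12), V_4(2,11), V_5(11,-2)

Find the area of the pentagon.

Σ = (-28) + (-26) + (-35) + (-125) + (-68) = -282
Area = |Σ|/2 = 141.

141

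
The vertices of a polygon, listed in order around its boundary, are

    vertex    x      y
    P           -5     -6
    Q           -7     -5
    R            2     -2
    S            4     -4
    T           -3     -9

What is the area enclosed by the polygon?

Apply the surveyor's formula: 2A = Σ (x_i·y_{i+1} − x_{i+1}·y_i), indices taken mod 5.
Σ = (-17) + (24) + (0) + (-48) + (-27) = -68
Area = |Σ|/2 = 34.

34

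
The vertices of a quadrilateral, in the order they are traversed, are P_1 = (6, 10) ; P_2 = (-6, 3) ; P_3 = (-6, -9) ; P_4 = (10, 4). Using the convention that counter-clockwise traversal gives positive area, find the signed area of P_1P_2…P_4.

Apply the shoelace formula: 2A = Σ (x_i·y_{i+1} − x_{i+1}·y_i), indices taken mod 4.
Σ = (78) + (72) + (66) + (76) = 292
Signed area = Σ/2 = 146 (positive ⇒ counter-clockwise traversal).

146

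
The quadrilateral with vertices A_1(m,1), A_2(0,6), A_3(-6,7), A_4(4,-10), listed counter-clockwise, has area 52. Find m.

Write out the shoelace sum; only the two edges meeting at A_1 involve m:
2·Area = [(4·1 − m·(-10)) + (m·6 − 0·1)] + 68
       = 16·m + 72 = 104
⇒ m = 2.

2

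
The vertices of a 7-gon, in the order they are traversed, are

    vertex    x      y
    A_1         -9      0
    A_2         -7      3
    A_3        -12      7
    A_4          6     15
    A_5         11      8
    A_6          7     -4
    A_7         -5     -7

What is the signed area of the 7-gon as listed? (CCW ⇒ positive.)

-305.5

Σ = (-27) + (-13) + (-222) + (-117) + (-100) + (-69) + (-63) = -611
Signed area = Σ/2 = -305.5 (negative ⇒ clockwise traversal).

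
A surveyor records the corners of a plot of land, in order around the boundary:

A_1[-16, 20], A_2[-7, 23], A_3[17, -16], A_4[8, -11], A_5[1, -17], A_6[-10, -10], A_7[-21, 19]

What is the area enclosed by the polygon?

A_1→A_2: (-16)(23) − (-7)(20) = -228
A_2→A_3: (-7)(-16) − (17)(23) = -279
A_3→A_4: (17)(-11) − (8)(-16) = -59
A_4→A_5: (8)(-17) − (1)(-11) = -125
A_5→A_6: (1)(-10) − (-10)(-17) = -180
A_6→A_7: (-10)(19) − (-21)(-10) = -400
A_7→A_1: (-21)(20) − (-16)(19) = -116
Σ = -1387
Area = |Σ|/2 = 693.5.

693.5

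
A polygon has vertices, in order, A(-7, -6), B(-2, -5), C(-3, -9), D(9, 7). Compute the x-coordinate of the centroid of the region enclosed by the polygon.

Apply the shoelace (surveyor's) formula. First the cross-terms c_i = x_i·y_{i+1} − x_{i+1}·y_i:
  23, 3, 60, -5  ⇒  2A = 81, A = 40.5.
Then Σ (x_i + x_{i+1})·c_i = 128, so x̄ = 128 / (6·40.5) = 128/243.

128/243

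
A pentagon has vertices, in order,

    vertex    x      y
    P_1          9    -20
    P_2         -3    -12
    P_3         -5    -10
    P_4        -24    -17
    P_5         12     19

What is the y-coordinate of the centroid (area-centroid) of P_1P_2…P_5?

Apply Gauss's area formula. First the cross-terms c_i = x_i·y_{i+1} − x_{i+1}·y_i:
  -168, -30, -155, -252, -411  ⇒  2A = -1016, A = -508.
Then Σ (y_i + y_{i+1})·c_i = 10128, so ȳ = 10128 / (6·(-508)) = -422/127.

-422/127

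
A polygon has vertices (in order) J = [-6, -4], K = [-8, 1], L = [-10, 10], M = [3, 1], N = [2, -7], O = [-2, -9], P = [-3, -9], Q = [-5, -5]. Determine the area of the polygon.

126

J→K: (-6)(1) − (-8)(-4) = -38
K→L: (-8)(10) − (-10)(1) = -70
L→M: (-10)(1) − (3)(10) = -40
M→N: (3)(-7) − (2)(1) = -23
N→O: (2)(-9) − (-2)(-7) = -32
O→P: (-2)(-9) − (-3)(-9) = -9
P→Q: (-3)(-5) − (-5)(-9) = -30
Q→J: (-5)(-4) − (-6)(-5) = -10
Σ = -252
Area = |Σ|/2 = 126.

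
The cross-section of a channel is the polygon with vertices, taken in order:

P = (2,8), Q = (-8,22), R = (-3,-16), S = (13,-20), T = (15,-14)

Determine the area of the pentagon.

Apply the shoelace formula: 2A = Σ (x_i·y_{i+1} − x_{i+1}·y_i), indices taken mod 5.
Σ = (108) + (194) + (268) + (118) + (148) = 836
Area = |Σ|/2 = 418.

418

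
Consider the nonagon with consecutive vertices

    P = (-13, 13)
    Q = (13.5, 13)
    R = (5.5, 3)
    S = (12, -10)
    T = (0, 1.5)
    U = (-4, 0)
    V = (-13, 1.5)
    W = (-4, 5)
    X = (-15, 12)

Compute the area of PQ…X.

Cross-terms: -344.5, -31, -91, 18, 6, -6, -59, 27, -39  ⇒  Σ = -519.5
Area = |Σ|/2 = 259.75.

259.75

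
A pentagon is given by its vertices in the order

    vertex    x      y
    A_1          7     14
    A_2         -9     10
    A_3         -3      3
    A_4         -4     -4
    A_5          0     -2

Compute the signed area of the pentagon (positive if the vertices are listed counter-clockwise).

122.5

Apply the shoelace formula: 2A = Σ (x_i·y_{i+1} − x_{i+1}·y_i), indices taken mod 5.
Cross-terms: 196, 3, 24, 8, 14  ⇒  Σ = 245
Signed area = Σ/2 = 122.5 (positive ⇒ counter-clockwise traversal).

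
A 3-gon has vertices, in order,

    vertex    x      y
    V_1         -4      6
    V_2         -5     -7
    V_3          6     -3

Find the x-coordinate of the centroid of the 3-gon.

-1

Apply the shoelace (surveyor's) formula. First the cross-terms c_i = x_i·y_{i+1} − x_{i+1}·y_i:
  58, 57, 24  ⇒  2A = 139, A = 69.5.
Then Σ (x_i + x_{i+1})·c_i = -417, so x̄ = -417 / (6·69.5) = -1.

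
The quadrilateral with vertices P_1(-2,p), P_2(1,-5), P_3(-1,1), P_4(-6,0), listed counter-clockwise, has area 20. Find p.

The doubled signed area Σ (x_i y_{i+1} − x_{i+1} y_i) is linear in p.
With p=0 it equals 12; the coefficient of p is -7 (from the two edges through P_1).
So -7·p + 12 = 2·20 = 40 ⇒ p = -4.

-4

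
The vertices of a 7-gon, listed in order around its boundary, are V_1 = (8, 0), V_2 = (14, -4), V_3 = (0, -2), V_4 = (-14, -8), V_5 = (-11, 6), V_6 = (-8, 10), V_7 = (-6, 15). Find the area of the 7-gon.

251

Σ = (-32) + (-28) + (-28) + (-172) + (-62) + (-60) + (-120) = -502
Area = |Σ|/2 = 251.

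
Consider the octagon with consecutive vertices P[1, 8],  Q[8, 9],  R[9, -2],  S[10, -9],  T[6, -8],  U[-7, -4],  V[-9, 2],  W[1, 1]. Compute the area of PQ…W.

186.5

P→Q: (1)(9) − (8)(8) = -55
Q→R: (8)(-2) − (9)(9) = -97
R→S: (9)(-9) − (10)(-2) = -61
S→T: (10)(-8) − (6)(-9) = -26
T→U: (6)(-4) − (-7)(-8) = -80
U→V: (-7)(2) − (-9)(-4) = -50
V→W: (-9)(1) − (1)(2) = -11
W→P: (1)(8) − (1)(1) = 7
Σ = -373
Area = |Σ|/2 = 186.5.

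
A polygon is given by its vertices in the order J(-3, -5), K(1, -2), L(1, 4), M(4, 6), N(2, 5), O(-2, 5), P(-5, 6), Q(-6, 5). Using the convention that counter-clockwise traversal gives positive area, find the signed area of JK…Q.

52

Apply the shoelace formula: 2A = Σ (x_i·y_{i+1} − x_{i+1}·y_i), indices taken mod 8.
Cross-terms: 11, 6, -10, 8, 20, 13, 11, 45  ⇒  Σ = 104
Signed area = Σ/2 = 52 (positive ⇒ counter-clockwise traversal).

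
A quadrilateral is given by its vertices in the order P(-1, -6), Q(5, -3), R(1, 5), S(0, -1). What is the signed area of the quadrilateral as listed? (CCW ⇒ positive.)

Cross-terms: 33, 28, -1, -1  ⇒  Σ = 59
Signed area = Σ/2 = 29.5 (positive ⇒ counter-clockwise traversal).

29.5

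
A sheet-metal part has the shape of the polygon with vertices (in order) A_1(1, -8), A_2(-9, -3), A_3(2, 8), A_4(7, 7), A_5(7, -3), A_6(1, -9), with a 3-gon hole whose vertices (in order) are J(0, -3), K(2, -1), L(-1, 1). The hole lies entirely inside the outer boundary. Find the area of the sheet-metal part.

Outer boundary:
A_1→A_2: (1)(-3) − (-9)(-8) = -75
A_2→A_3: (-9)(8) − (2)(-3) = -66
A_3→A_4: (2)(7) − (7)(8) = -42
A_4→A_5: (7)(-3) − (7)(7) = -70
A_5→A_6: (7)(-9) − (1)(-3) = -60
A_6→A_1: (1)(-8) − (1)(-9) = 1
Σ = -312
Area = |Σ|/2 = 156.
Hole:
Apply the surveyor's formula: 2A = Σ (x_i·y_{i+1} − x_{i+1}·y_i), indices taken mod 3.
Cross-terms: 6, 1, 3  ⇒  Σ = 10
Area = |Σ|/2 = 5.
Net area = 156 − 5 = 151.

151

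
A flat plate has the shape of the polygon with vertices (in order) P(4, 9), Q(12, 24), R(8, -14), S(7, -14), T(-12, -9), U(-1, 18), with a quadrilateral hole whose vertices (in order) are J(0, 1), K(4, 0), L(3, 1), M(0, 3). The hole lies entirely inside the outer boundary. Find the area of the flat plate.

Outer boundary:
Σ = (-12) + (-360) + (-14) + (-231) + (-225) + (-81) = -923
Area = |Σ|/2 = 461.5.
Hole:
Apply the shoelace (surveyor's) formula: 2A = Σ (x_i·y_{i+1} − x_{i+1}·y_i), indices taken mod 4.
Cross-terms: -4, 4, 9, 0  ⇒  Σ = 9
Area = |Σ|/2 = 4.5.
Net area = 461.5 − 4.5 = 457.

457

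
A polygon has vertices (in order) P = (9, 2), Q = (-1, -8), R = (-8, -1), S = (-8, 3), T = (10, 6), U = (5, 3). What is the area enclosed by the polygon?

130

Σ = (-70) + (-63) + (-32) + (-78) + (0) + (-17) = -260
Area = |Σ|/2 = 130.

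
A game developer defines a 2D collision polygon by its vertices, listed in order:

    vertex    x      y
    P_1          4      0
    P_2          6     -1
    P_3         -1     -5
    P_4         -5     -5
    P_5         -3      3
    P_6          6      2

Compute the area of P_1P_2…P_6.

P_1→P_2: (4)(-1) − (6)(0) = -4
P_2→P_3: (6)(-5) − (-1)(-1) = -31
P_3→P_4: (-1)(-5) − (-5)(-5) = -20
P_4→P_5: (-5)(3) − (-3)(-5) = -30
P_5→P_6: (-3)(2) − (6)(3) = -24
P_6→P_1: (6)(0) − (4)(2) = -8
Σ = -117
Area = |Σ|/2 = 58.5.

58.5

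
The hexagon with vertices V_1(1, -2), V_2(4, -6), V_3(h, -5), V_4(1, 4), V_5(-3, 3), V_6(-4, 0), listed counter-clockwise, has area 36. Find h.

Write out the shoelace sum; only the two edges meeting at V_3 involve h:
2·Area = [(4·(-5) − h·(-6)) + (h·4 − 1·(-5))] + 37
       = 10·h + 22 = 72
⇒ h = 5.

5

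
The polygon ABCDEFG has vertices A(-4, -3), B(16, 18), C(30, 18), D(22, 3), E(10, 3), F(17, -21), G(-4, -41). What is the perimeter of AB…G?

|AB| = √((20)² + (21)²) = √841 = 29
|BC| = √((14)² + (0)²) = √196 = 14
|CD| = √((-8)² + (-15)²) = √289 = 17
|DE| = √((-12)² + (0)²) = √144 = 12
|EF| = √((7)² + (-24)²) = √625 = 25
|FG| = √((-21)² + (-20)²) = √841 = 29
|GA| = √((0)² + (38)²) = √1444 = 38
Perimeter = 29 + 14 + 17 + 12 + 25 + 29 + 38 = 164.

164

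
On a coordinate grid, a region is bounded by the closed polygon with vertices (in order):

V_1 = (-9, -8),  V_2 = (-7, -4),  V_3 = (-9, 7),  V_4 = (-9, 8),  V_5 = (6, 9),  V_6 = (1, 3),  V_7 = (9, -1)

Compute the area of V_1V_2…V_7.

171.5

Apply Gauss's area formula: 2A = Σ (x_i·y_{i+1} − x_{i+1}·y_i), indices taken mod 7.
V_1→V_2: (-9)(-4) − (-7)(-8) = -20
V_2→V_3: (-7)(7) − (-9)(-4) = -85
V_3→V_4: (-9)(8) − (-9)(7) = -9
V_4→V_5: (-9)(9) − (6)(8) = -129
V_5→V_6: (6)(3) − (1)(9) = 9
V_6→V_7: (1)(-1) − (9)(3) = -28
V_7→V_1: (9)(-8) − (-9)(-1) = -81
Σ = -343
Area = |Σ|/2 = 171.5.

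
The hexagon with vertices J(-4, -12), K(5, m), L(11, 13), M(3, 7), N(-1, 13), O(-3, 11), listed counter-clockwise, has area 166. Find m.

-1

Write out the shoelace sum; only the two edges meeting at K involve m:
2·Area = [((-4)·m − 5·(-12)) + (5·13 − 11·m)] + 192
       = -15·m + 317 = 332
⇒ m = -1.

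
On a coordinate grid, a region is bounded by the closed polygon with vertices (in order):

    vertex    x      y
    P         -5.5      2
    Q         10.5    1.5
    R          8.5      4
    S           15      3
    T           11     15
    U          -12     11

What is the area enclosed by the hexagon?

247.5

Σ = (-29.25) + (29.25) + (-34.5) + (192) + (301) + (36.5) = 495
Area = |Σ|/2 = 247.5.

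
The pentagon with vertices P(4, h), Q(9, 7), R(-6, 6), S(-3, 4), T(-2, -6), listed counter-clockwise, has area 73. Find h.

2

The doubled signed area Σ (x_i y_{i+1} − x_{i+1} y_i) is linear in h.
With h=0 it equals 168; the coefficient of h is -11 (from the two edges through P).
So -11·h + 168 = 2·73 = 146 ⇒ h = 2.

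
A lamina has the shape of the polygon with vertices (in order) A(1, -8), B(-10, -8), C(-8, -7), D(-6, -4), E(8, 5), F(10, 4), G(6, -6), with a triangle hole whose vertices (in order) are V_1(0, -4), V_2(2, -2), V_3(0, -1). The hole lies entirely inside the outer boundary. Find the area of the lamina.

114

Outer boundary:
Apply the shoelace formula: 2A = Σ (x_i·y_{i+1} − x_{i+1}·y_i), indices taken mod 7.
A→B: (1)(-8) − (-10)(-8) = -88
B→C: (-10)(-7) − (-8)(-8) = 6
C→D: (-8)(-4) − (-6)(-7) = -10
D→E: (-6)(5) − (8)(-4) = 2
E→F: (8)(4) − (10)(5) = -18
F→G: (10)(-6) − (6)(4) = -84
G→A: (6)(-8) − (1)(-6) = -42
Σ = -234
Area = |Σ|/2 = 117.
Hole:
V_1→V_2: (0)(-2) − (2)(-4) = 8
V_2→V_3: (2)(-1) − (0)(-2) = -2
V_3→V_1: (0)(-4) − (0)(-1) = 0
Σ = 6
Area = |Σ|/2 = 3.
Net area = 117 − 3 = 114.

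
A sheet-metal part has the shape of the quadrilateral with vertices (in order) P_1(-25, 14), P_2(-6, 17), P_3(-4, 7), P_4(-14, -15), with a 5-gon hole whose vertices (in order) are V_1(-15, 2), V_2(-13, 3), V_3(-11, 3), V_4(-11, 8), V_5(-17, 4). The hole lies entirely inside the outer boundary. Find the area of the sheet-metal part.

Outer boundary:
Apply the surveyor's formula: 2A = Σ (x_i·y_{i+1} − x_{i+1}·y_i), indices taken mod 4.
Cross-terms: -341, 26, 158, -571  ⇒  Σ = -728
Area = |Σ|/2 = 364.
Hole:
Apply the shoelace (surveyor's) formula: 2A = Σ (x_i·y_{i+1} − x_{i+1}·y_i), indices taken mod 5.
Σ = (-19) + (-6) + (-55) + (92) + (26) = 38
Area = |Σ|/2 = 19.
Net area = 364 − 19 = 345.

345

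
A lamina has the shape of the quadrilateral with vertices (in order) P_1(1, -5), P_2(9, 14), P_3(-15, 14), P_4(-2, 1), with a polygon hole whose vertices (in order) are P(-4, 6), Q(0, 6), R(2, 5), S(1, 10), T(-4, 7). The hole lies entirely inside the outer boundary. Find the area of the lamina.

193.5

Outer boundary:
Apply the shoelace formula: 2A = Σ (x_i·y_{i+1} − x_{i+1}·y_i), indices taken mod 4.
Cross-terms: 59, 336, 13, 9  ⇒  Σ = 417
Area = |Σ|/2 = 208.5.
Hole:
Apply the shoelace (surveyor's) formula: 2A = Σ (x_i·y_{i+1} − x_{i+1}·y_i), indices taken mod 5.
P→Q: (-4)(6) − (0)(6) = -24
Q→R: (0)(5) − (2)(6) = -12
R→S: (2)(10) − (1)(5) = 15
S→T: (1)(7) − (-4)(10) = 47
T→P: (-4)(6) − (-4)(7) = 4
Σ = 30
Area = |Σ|/2 = 15.
Net area = 208.5 − 15 = 193.5.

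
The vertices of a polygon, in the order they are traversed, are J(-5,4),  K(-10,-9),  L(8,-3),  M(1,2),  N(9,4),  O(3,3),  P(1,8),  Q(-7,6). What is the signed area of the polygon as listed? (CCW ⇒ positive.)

146

Σ = (85) + (102) + (19) + (-14) + (15) + (21) + (62) + (2) = 292
Signed area = Σ/2 = 146 (positive ⇒ counter-clockwise traversal).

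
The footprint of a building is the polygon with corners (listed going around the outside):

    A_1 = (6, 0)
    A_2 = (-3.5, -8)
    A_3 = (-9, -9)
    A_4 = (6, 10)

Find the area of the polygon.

A_1→A_2: (6)(-8) − (-3.5)(0) = -48
A_2→A_3: (-3.5)(-9) − (-9)(-8) = -40.5
A_3→A_4: (-9)(10) − (6)(-9) = -36
A_4→A_1: (6)(0) − (6)(10) = -60
Σ = -184.5
Area = |Σ|/2 = 92.25.

92.25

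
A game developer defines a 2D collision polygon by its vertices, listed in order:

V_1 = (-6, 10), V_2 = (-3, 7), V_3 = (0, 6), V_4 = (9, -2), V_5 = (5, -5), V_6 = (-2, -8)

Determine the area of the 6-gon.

Apply the shoelace (surveyor's) formula: 2A = Σ (x_i·y_{i+1} − x_{i+1}·y_i), indices taken mod 6.
V_1→V_2: (-6)(7) − (-3)(10) = -12
V_2→V_3: (-3)(6) − (0)(7) = -18
V_3→V_4: (0)(-2) − (9)(6) = -54
V_4→V_5: (9)(-5) − (5)(-2) = -35
V_5→V_6: (5)(-8) − (-2)(-5) = -50
V_6→V_1: (-2)(10) − (-6)(-8) = -68
Σ = -237
Area = |Σ|/2 = 118.5.

118.5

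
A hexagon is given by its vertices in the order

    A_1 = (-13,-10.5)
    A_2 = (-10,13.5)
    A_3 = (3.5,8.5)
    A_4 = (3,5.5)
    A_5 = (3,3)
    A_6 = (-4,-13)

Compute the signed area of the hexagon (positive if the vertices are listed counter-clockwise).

Apply the surveyor's formula: 2A = Σ (x_i·y_{i+1} − x_{i+1}·y_i), indices taken mod 6.
Cross-terms: -280.5, -132.25, -6.25, -7.5, -27, -127  ⇒  Σ = -580.5
Signed area = Σ/2 = -290.25 (negative ⇒ clockwise traversal).

-290.25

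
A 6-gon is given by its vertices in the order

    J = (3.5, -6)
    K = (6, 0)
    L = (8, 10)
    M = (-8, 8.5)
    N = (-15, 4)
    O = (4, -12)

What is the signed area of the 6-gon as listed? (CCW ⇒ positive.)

260.75

Cross-terms: 36, 60, 148, 95.5, 164, 18  ⇒  Σ = 521.5
Signed area = Σ/2 = 260.75 (positive ⇒ counter-clockwise traversal).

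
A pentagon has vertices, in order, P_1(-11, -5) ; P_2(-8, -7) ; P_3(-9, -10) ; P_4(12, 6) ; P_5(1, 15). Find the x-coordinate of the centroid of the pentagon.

Apply the shoelace formula. First the cross-terms c_i = x_i·y_{i+1} − x_{i+1}·y_i:
  37, 17, 66, 174, 160  ⇒  2A = 454, A = 227.
Then Σ (x_i + x_{i+1})·c_i = -132, so x̄ = -132 / (6·227) = -22/227.

-22/227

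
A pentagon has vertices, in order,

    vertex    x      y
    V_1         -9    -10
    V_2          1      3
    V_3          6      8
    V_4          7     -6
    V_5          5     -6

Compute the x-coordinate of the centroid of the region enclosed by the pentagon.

286/235

Apply the shoelace formula. First the cross-terms c_i = x_i·y_{i+1} − x_{i+1}·y_i:
  -17, -10, -92, -12, -104  ⇒  2A = -235, A = -117.5.
Then Σ (x_i + x_{i+1})·c_i = -858, so x̄ = -858 / (6·(-117.5)) = 286/235.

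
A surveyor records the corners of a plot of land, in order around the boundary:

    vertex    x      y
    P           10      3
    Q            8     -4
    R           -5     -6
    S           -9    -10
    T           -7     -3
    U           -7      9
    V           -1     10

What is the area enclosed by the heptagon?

Apply the shoelace formula: 2A = Σ (x_i·y_{i+1} − x_{i+1}·y_i), indices taken mod 7.
Σ = (-64) + (-68) + (-4) + (-43) + (-84) + (-61) + (-103) = -427
Area = |Σ|/2 = 213.5.

213.5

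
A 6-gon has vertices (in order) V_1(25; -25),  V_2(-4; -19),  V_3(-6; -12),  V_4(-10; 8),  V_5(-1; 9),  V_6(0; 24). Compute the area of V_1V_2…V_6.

Apply Gauss's area formula: 2A = Σ (x_i·y_{i+1} − x_{i+1}·y_i), indices taken mod 6.
Σ = (-575) + (-66) + (-168) + (-82) + (-24) + (-600) = -1515
Area = |Σ|/2 = 757.5.

757.5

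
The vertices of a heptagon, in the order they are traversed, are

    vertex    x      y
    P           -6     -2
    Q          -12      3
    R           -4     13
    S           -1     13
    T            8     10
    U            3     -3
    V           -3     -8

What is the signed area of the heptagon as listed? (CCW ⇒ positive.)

Apply Gauss's area formula: 2A = Σ (x_i·y_{i+1} − x_{i+1}·y_i), indices taken mod 7.
Σ = (-42) + (-144) + (-39) + (-114) + (-54) + (-33) + (-42) = -468
Signed area = Σ/2 = -234 (negative ⇒ clockwise traversal).

-234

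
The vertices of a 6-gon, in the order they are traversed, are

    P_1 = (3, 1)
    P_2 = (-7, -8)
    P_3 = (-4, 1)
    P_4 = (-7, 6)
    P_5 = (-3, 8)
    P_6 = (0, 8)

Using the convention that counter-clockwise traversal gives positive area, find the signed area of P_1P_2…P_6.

-79.5

Apply the shoelace (surveyor's) formula: 2A = Σ (x_i·y_{i+1} − x_{i+1}·y_i), indices taken mod 6.
Cross-terms: -17, -39, -17, -38, -24, -24  ⇒  Σ = -159
Signed area = Σ/2 = -79.5 (negative ⇒ clockwise traversal).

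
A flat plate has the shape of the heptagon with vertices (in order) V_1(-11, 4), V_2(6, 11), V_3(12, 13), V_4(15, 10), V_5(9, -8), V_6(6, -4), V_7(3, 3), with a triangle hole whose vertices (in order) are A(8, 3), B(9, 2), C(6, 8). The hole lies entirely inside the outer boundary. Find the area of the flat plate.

197

Outer boundary:
Apply the shoelace formula: 2A = Σ (x_i·y_{i+1} − x_{i+1}·y_i), indices taken mod 7.
Cross-terms: -145, -54, -75, -210, 12, 30, 45  ⇒  Σ = -397
Area = |Σ|/2 = 198.5.
Hole:
Apply the shoelace formula: 2A = Σ (x_i·y_{i+1} − x_{i+1}·y_i), indices taken mod 3.
Cross-terms: -11, 60, -46  ⇒  Σ = 3
Area = |Σ|/2 = 1.5.
Net area = 198.5 − 1.5 = 197.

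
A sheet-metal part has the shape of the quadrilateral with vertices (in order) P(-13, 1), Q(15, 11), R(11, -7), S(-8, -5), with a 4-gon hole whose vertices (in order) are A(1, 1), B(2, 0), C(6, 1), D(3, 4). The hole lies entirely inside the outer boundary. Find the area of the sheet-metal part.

274

Outer boundary:
Apply Gauss's area formula: 2A = Σ (x_i·y_{i+1} − x_{i+1}·y_i), indices taken mod 4.
Cross-terms: -158, -226, -111, -73  ⇒  Σ = -568
Area = |Σ|/2 = 284.
Hole:
Apply the surveyor's formula: 2A = Σ (x_i·y_{i+1} − x_{i+1}·y_i), indices taken mod 4.
Cross-terms: -2, 2, 21, -1  ⇒  Σ = 20
Area = |Σ|/2 = 10.
Net area = 284 − 10 = 274.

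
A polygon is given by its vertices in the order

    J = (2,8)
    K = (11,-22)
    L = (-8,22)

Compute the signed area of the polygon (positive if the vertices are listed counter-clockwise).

Apply the shoelace (surveyor's) formula: 2A = Σ (x_i·y_{i+1} − x_{i+1}·y_i), indices taken mod 3.
J→K: (2)(-22) − (11)(8) = -132
K→L: (11)(22) − (-8)(-22) = 66
L→J: (-8)(8) − (2)(22) = -108
Σ = -174
Signed area = Σ/2 = -87 (negative ⇒ clockwise traversal).

-87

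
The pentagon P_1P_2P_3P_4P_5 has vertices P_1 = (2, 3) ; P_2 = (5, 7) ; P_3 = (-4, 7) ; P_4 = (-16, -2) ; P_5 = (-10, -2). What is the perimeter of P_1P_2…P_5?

|P_1P_2| = √((3)² + (4)²) = √25 = 5
|P_2P_3| = √((-9)² + (0)²) = √81 = 9
|P_3P_4| = √((-12)² + (-9)²) = √225 = 15
|P_4P_5| = √((6)² + (0)²) = √36 = 6
|P_5P_1| = √((12)² + (5)²) = √169 = 13
Perimeter = 5 + 9 + 15 + 6 + 13 = 48.

48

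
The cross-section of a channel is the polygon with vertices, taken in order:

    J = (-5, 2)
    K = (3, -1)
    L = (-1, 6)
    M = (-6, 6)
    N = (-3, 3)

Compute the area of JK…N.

27.5

Apply the shoelace (surveyor's) formula: 2A = Σ (x_i·y_{i+1} − x_{i+1}·y_i), indices taken mod 5.
Cross-terms: -1, 17, 30, 0, 9  ⇒  Σ = 55
Area = |Σ|/2 = 27.5.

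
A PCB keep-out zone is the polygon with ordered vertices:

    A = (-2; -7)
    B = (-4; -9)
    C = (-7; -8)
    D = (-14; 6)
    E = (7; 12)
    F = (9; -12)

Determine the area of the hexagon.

342

Apply Gauss's area formula: 2A = Σ (x_i·y_{i+1} − x_{i+1}·y_i), indices taken mod 6.
Cross-terms: -10, -31, -154, -210, -192, -87  ⇒  Σ = -684
Area = |Σ|/2 = 342.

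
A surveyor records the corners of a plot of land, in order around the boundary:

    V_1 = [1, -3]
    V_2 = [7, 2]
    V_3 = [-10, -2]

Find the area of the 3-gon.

Apply the shoelace formula: 2A = Σ (x_i·y_{i+1} − x_{i+1}·y_i), indices taken mod 3.
V_1→V_2: (1)(2) − (7)(-3) = 23
V_2→V_3: (7)(-2) − (-10)(2) = 6
V_3→V_1: (-10)(-3) − (1)(-2) = 32
Σ = 61
Area = |Σ|/2 = 30.5.

30.5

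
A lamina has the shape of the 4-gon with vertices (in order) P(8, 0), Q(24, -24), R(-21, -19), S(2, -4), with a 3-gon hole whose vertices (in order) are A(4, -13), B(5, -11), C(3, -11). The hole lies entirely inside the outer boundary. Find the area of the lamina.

Outer boundary:
Apply Gauss's area formula: 2A = Σ (x_i·y_{i+1} − x_{i+1}·y_i), indices taken mod 4.
Σ = (-192) + (-960) + (122) + (32) = -998
Area = |Σ|/2 = 499.
Hole:
Apply the shoelace (surveyor's) formula: 2A = Σ (x_i·y_{i+1} − x_{i+1}·y_i), indices taken mod 3.
Cross-terms: 21, -22, 5  ⇒  Σ = 4
Area = |Σ|/2 = 2.
Net area = 499 − 2 = 497.

497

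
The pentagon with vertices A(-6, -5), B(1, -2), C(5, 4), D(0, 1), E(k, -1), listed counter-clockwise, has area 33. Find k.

The doubled signed area Σ (x_i y_{i+1} − x_{i+1} y_i) is linear in k.
With k=0 it equals 30; the coefficient of k is -6 (from the two edges through E).
So -6·k + 30 = 2·33 = 66 ⇒ k = -6.

-6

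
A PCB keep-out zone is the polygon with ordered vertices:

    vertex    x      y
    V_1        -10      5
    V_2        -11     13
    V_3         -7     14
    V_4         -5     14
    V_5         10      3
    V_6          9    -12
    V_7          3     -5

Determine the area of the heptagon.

256

Cross-terms: -75, -63, -28, -155, -147, -9, -35  ⇒  Σ = -512
Area = |Σ|/2 = 256.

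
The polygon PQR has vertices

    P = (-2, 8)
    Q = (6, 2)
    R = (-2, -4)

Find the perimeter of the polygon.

32

|PQ| = √((8)² + (-6)²) = √100 = 10
|QR| = √((-8)² + (-6)²) = √100 = 10
|RP| = √((0)² + (12)²) = √144 = 12
Perimeter = 10 + 10 + 12 = 32.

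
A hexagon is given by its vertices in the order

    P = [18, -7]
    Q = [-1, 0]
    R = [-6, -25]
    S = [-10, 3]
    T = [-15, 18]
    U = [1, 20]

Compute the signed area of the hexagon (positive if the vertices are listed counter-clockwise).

Σ = (-7) + (25) + (-268) + (-135) + (-318) + (-367) = -1070
Signed area = Σ/2 = -535 (negative ⇒ clockwise traversal).

-535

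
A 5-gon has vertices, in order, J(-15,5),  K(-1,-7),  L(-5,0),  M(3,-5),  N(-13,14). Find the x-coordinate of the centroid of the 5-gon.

-905/111

Apply the shoelace (surveyor's) formula. First the cross-terms c_i = x_i·y_{i+1} − x_{i+1}·y_i:
  110, -35, 25, -23, 145  ⇒  2A = 222, A = 111.
Then Σ (x_i + x_{i+1})·c_i = -5430, so x̄ = -5430 / (6·111) = -905/111.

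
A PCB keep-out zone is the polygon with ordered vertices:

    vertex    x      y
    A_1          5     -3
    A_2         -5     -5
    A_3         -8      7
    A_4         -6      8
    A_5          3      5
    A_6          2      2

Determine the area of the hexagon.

105.5

Apply Gauss's area formula: 2A = Σ (x_i·y_{i+1} − x_{i+1}·y_i), indices taken mod 6.
A_1→A_2: (5)(-5) − (-5)(-3) = -40
A_2→A_3: (-5)(7) − (-8)(-5) = -75
A_3→A_4: (-8)(8) − (-6)(7) = -22
A_4→A_5: (-6)(5) − (3)(8) = -54
A_5→A_6: (3)(2) − (2)(5) = -4
A_6→A_1: (2)(-3) − (5)(2) = -16
Σ = -211
Area = |Σ|/2 = 105.5.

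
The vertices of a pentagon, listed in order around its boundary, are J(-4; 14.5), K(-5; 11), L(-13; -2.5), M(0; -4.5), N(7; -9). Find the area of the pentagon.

Apply Gauss's area formula: 2A = Σ (x_i·y_{i+1} − x_{i+1}·y_i), indices taken mod 5.
J→K: (-4)(11) − (-5)(14.5) = 28.5
K→L: (-5)(-2.5) − (-13)(11) = 155.5
L→M: (-13)(-4.5) − (0)(-2.5) = 58.5
M→N: (0)(-9) − (7)(-4.5) = 31.5
N→J: (7)(14.5) − (-4)(-9) = 65.5
Σ = 339.5
Area = |Σ|/2 = 169.75.

169.75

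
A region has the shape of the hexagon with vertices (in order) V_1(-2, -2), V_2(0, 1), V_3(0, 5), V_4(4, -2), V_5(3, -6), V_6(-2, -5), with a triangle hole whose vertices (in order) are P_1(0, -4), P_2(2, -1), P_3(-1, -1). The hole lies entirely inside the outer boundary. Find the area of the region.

32

Outer boundary:
Apply Gauss's area formula: 2A = Σ (x_i·y_{i+1} − x_{i+1}·y_i), indices taken mod 6.
V_1→V_2: (-2)(1) − (0)(-2) = -2
V_2→V_3: (0)(5) − (0)(1) = 0
V_3→V_4: (0)(-2) − (4)(5) = -20
V_4→V_5: (4)(-6) − (3)(-2) = -18
V_5→V_6: (3)(-5) − (-2)(-6) = -27
V_6→V_1: (-2)(-2) − (-2)(-5) = -6
Σ = -73
Area = |Σ|/2 = 36.5.
Hole:
Apply the shoelace formula: 2A = Σ (x_i·y_{i+1} − x_{i+1}·y_i), indices taken mod 3.
Cross-terms: 8, -3, 4  ⇒  Σ = 9
Area = |Σ|/2 = 4.5.
Net area = 36.5 − 4.5 = 32.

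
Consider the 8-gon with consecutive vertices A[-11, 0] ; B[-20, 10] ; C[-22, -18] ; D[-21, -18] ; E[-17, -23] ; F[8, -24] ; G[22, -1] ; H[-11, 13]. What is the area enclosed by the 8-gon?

1097.5

Cross-terms: -110, 580, 18, 177, 592, 520, 275, 143  ⇒  Σ = 2195
Area = |Σ|/2 = 1097.5.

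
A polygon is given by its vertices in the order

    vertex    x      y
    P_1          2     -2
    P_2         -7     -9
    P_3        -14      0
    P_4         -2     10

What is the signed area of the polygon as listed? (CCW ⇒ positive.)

Σ = (-32) + (-126) + (-140) + (-16) = -314
Signed area = Σ/2 = -157 (negative ⇒ clockwise traversal).

-157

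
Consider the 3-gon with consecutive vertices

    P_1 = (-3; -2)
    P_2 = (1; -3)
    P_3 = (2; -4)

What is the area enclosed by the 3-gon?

Apply the shoelace (surveyor's) formula: 2A = Σ (x_i·y_{i+1} − x_{i+1}·y_i), indices taken mod 3.
Cross-terms: 11, 2, -16  ⇒  Σ = -3
Area = |Σ|/2 = 1.5.

1.5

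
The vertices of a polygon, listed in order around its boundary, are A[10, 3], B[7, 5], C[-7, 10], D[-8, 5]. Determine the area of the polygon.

Apply the surveyor's formula: 2A = Σ (x_i·y_{i+1} − x_{i+1}·y_i), indices taken mod 4.
Σ = (29) + (105) + (45) + (-74) = 105
Area = |Σ|/2 = 52.5.

52.5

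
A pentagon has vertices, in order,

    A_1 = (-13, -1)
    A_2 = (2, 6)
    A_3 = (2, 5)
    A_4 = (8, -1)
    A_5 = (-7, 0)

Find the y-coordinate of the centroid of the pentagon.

Apply Gauss's area formula. First the cross-terms c_i = x_i·y_{i+1} − x_{i+1}·y_i:
  -76, -2, -42, -7, 7  ⇒  2A = -120, A = -60.
Then Σ (y_i + y_{i+1})·c_i = -570, so ȳ = -570 / (6·(-60)) = 19/12.

19/12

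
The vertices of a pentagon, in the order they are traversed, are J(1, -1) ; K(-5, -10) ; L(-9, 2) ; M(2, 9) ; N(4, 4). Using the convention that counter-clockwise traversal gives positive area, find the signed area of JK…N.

Apply the shoelace (surveyor's) formula: 2A = Σ (x_i·y_{i+1} − x_{i+1}·y_i), indices taken mod 5.
J→K: (1)(-10) − (-5)(-1) = -15
K→L: (-5)(2) − (-9)(-10) = -100
L→M: (-9)(9) − (2)(2) = -85
M→N: (2)(4) − (4)(9) = -28
N→J: (4)(-1) − (1)(4) = -8
Σ = -236
Signed area = Σ/2 = -118 (negative ⇒ clockwise traversal).

-118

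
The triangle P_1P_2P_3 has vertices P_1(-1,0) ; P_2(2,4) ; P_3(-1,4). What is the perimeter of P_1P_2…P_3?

12

|P_1P_2| = √((3)² + (4)²) = √25 = 5
|P_2P_3| = √((-3)² + (0)²) = √9 = 3
|P_3P_1| = √((0)² + (-4)²) = √16 = 4
Perimeter = 5 + 3 + 4 = 12.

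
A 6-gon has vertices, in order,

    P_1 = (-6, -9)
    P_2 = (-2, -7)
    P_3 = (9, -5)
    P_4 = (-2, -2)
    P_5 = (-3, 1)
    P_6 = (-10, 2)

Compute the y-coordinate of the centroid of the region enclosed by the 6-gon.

-586/167

Apply the shoelace (surveyor's) formula. First the cross-terms c_i = x_i·y_{i+1} − x_{i+1}·y_i:
  24, 73, -28, -8, 4, 102  ⇒  2A = 167, A = 83.5.
Then Σ (y_i + y_{i+1})·c_i = -1758, so ȳ = -1758 / (6·83.5) = -586/167.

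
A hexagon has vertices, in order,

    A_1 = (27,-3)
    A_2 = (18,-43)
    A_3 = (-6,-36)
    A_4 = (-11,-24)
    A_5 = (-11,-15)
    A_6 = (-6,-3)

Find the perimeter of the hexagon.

134

|A_1A_2| = √((-9)² + (-40)²) = √1681 = 41
|A_2A_3| = √((-24)² + (7)²) = √625 = 25
|A_3A_4| = √((-5)² + (12)²) = √169 = 13
|A_4A_5| = √((0)² + (9)²) = √81 = 9
|A_5A_6| = √((5)² + (12)²) = √169 = 13
|A_6A_1| = √((33)² + (0)²) = √1089 = 33
Perimeter = 41 + 25 + 13 + 9 + 13 + 33 = 134.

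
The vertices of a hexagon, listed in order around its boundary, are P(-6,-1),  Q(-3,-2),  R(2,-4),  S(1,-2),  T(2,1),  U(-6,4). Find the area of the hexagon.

Apply Gauss's area formula: 2A = Σ (x_i·y_{i+1} − x_{i+1}·y_i), indices taken mod 6.
Cross-terms: 9, 16, 0, 5, 14, 30  ⇒  Σ = 74
Area = |Σ|/2 = 37.

37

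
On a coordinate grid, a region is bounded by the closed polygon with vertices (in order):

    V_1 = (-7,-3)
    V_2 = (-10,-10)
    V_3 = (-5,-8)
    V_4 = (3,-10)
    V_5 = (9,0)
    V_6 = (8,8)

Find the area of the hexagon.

169

Σ = (40) + (30) + (74) + (90) + (72) + (32) = 338
Area = |Σ|/2 = 169.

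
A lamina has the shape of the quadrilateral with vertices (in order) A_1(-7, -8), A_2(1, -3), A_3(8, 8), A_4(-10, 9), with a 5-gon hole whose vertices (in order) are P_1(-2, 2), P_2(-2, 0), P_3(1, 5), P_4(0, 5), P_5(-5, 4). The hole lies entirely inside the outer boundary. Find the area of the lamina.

167

Outer boundary:
Apply the shoelace (surveyor's) formula: 2A = Σ (x_i·y_{i+1} − x_{i+1}·y_i), indices taken mod 4.
Σ = (29) + (32) + (152) + (143) = 356
Area = |Σ|/2 = 178.
Hole:
Σ = (4) + (-10) + (5) + (25) + (-2) = 22
Area = |Σ|/2 = 11.
Net area = 178 − 11 = 167.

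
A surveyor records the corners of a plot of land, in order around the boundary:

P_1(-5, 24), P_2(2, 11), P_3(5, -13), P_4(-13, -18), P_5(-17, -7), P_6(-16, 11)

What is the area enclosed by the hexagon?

643

Apply the shoelace formula: 2A = Σ (x_i·y_{i+1} − x_{i+1}·y_i), indices taken mod 6.
Σ = (-103) + (-81) + (-259) + (-215) + (-299) + (-329) = -1286
Area = |Σ|/2 = 643.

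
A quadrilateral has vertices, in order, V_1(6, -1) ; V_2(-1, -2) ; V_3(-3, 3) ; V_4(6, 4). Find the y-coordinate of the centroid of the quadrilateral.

45/41

Apply the surveyor's formula. First the cross-terms c_i = x_i·y_{i+1} − x_{i+1}·y_i:
  -13, -9, -30, -30  ⇒  2A = -82, A = -41.
Then Σ (y_i + y_{i+1})·c_i = -270, so ȳ = -270 / (6·(-41)) = 45/41.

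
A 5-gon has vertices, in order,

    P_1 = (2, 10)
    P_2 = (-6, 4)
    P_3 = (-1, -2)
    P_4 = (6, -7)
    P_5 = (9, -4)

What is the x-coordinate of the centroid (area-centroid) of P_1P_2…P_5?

229/120

Apply the surveyor's formula. First the cross-terms c_i = x_i·y_{i+1} − x_{i+1}·y_i:
  68, 16, 19, 39, 98  ⇒  2A = 240, A = 120.
Then Σ (x_i + x_{i+1})·c_i = 1374, so x̄ = 1374 / (6·120) = 229/120.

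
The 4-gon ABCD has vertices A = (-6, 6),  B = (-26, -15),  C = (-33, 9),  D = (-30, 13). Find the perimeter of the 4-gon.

|AB| = √((-20)² + (-21)²) = √841 = 29
|BC| = √((-7)² + (24)²) = √625 = 25
|CD| = √((3)² + (4)²) = √25 = 5
|DA| = √((24)² + (-7)²) = √625 = 25
Perimeter = 29 + 25 + 5 + 25 = 84.

84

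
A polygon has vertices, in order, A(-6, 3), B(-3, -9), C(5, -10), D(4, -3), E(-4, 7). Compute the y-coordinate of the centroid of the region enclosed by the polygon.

-588/209

Apply the shoelace formula. First the cross-terms c_i = x_i·y_{i+1} − x_{i+1}·y_i:
  63, 75, 25, 16, 30  ⇒  2A = 209, A = 104.5.
Then Σ (y_i + y_{i+1})·c_i = -1764, so ȳ = -1764 / (6·104.5) = -588/209.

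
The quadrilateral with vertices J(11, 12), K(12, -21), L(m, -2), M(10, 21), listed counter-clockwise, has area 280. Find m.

Write out the shoelace sum; only the two edges meeting at L involve m:
2·Area = [(12·(-2) − m·(-21)) + (m·21 − 10·(-2))] + -486
       = 42·m + -490 = 560
⇒ m = 25.

25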